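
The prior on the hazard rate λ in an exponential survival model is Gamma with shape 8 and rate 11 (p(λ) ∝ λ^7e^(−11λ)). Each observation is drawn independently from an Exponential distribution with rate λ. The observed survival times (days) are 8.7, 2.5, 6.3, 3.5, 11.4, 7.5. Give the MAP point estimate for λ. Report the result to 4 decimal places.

The Exponential(rate=λ) likelihood is ∝ λ^n e^(−λΣtᵢ). Here n = 6 and Σtᵢ = 8.7 + 2.5 + 6.3 + 3.5 + 11.4 + 7.5 = 39.9.
Posterior ∝ λ^7e^(−11λ) · λ^6e^(−39.9λ) = λ^13e^(−50.9λ), i.e. Gamma(14, 50.9).
Mode = (a−1)/b = 13/50.9 ≈ 0.2554.

λ̂_MAP = 0.2554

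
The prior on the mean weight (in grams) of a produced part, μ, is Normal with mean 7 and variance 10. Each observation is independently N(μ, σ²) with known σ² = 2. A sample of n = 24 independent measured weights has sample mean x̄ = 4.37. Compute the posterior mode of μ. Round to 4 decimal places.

μ̂_MAP = 4.3917

n = 24, x̄ = 4.37.
For a Normal prior and Normal likelihood with known variance, the posterior is Normal; its mode equals its mean, the precision-weighted average.
Prior precision 1/σ₀² = 1/10 = 0.1; data precision n/σ² = 24/2 = 12.
μ̂ = (0.1·7 + 12·4.37) / (0.1 + 12) = 53.14/12.1 = 2657/605 ≈ 4.3917.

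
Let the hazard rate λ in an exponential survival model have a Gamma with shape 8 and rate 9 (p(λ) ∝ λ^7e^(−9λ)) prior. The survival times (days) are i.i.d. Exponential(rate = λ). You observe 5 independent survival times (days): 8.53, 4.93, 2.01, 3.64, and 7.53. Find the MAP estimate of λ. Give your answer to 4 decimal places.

λ̂_MAP = 0.3367

The Exponential(rate=λ) likelihood is ∝ λ^n e^(−λΣtᵢ). Here n = 5 and Σtᵢ = 8.53 + 4.93 + 2.01 + 3.64 + 7.53 = 26.64.
Posterior ∝ λ^7e^(−9λ) · λ^5e^(−26.64λ) = λ^12e^(−35.64λ), i.e. Gamma(13, 35.64).
Mode = (a−1)/b = 12/35.64 ≈ 0.3367.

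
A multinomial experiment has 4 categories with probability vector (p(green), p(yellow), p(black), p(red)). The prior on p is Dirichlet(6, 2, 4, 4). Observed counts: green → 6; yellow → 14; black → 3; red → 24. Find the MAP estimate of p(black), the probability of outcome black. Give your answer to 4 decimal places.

MAP estimate of p(black) = 0.1017

The posterior is Dirichlet(αᵢ + nᵢ) = Dirichlet(12, 16, 7, 28).
For a Dirichlet(a₁,…,a_K) with all aᵢ > 1, the mode has j-th component (aⱼ − 1)/(Σaᵢ − K).
Here Σaᵢ = 63 and K = 4, so p(black) = (7 − 1)/(63 − 4) = 6/59 ≈ 0.1017.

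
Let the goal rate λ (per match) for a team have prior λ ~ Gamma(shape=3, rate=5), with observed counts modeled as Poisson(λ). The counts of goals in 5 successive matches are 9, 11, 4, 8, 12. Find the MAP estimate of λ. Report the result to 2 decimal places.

λ̂_MAP = 4.60

Σxᵢ = 9+11+4+8+12 = 44, with n = 5.
Posterior ∝ λ^2e^(−5λ) · λ^44e^(−5λ) = λ^46e^(−10λ), i.e. Gamma(shape=47, rate=10).
The mode of a Gamma(a, b) with a ≥ 1 (shape–rate) is (a−1)/b = 46/10 ≈ 4.60.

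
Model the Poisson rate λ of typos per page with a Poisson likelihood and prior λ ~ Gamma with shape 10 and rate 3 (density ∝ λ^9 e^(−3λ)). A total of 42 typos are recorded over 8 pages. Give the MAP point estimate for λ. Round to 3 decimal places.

λ̂_MAP = 4.636

Σxᵢ = 42, n = 8.
Posterior ∝ λ^9e^(−3λ) · λ^42e^(−8λ) = λ^51e^(−11λ), i.e. Gamma(shape=52, rate=11).
The mode of a Gamma(a, b) with a ≥ 1 (shape–rate) is (a−1)/b = 51/11 ≈ 4.636.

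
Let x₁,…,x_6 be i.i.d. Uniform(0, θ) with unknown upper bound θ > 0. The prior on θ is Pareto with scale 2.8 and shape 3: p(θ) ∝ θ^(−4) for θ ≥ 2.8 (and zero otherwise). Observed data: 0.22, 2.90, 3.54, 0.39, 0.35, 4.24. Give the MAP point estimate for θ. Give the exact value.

θ̂_MAP = 4.24

The Uniform(0, θ) likelihood is θ^(−n) for θ ≥ max(xᵢ), zero otherwise. Here max(xᵢ) = 4.24.
Posterior ∝ θ^(−4) · θ^(−6) = θ^(−10) on θ ≥ max(2.8, 4.24) = 4.24.
This density is strictly decreasing in θ, so the posterior mode lies at the lower boundary of the support.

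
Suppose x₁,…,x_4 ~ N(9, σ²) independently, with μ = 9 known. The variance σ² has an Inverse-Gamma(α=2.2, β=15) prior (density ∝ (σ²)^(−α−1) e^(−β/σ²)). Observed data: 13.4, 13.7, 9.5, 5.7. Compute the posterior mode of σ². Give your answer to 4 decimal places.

Sum of squared deviations about the known mean: SS = (13.4−9)² + (13.7−9)² + (9.5−9)² + (5.7−9)² = 52.59.
The Normal likelihood contributes (σ²)^(−n/2) exp(−SS/(2σ²)), so the posterior is Inverse-Gamma(α + n/2, β + SS/2) = Inverse-Gamma(4.2, 41.295).
The mode of Inverse-Gamma(a, b) is b/(a+1) = 41.295/5.2 ≈ 7.9413.

σ̂²_MAP = 7.9413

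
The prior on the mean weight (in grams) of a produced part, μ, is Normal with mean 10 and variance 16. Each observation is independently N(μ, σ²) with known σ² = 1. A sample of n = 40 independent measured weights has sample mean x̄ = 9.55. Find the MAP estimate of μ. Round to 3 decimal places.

n = 40, x̄ = 9.55.
For a Normal prior and Normal likelihood with known variance, the posterior is Normal; its mode equals its mean, the precision-weighted average.
Prior precision 1/σ₀² = 1/16 = 0.0625; data precision n/σ² = 40/1 = 40.
μ̂ = (0.0625·10 + 40·9.55) / (0.0625 + 40) = 382.625/40.0625 = 6122/641 ≈ 9.551.

μ̂_MAP = 9.551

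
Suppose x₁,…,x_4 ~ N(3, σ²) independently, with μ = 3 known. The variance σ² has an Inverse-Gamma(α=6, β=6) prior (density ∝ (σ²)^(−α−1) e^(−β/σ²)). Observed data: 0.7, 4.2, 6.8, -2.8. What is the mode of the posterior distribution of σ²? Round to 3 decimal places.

σ̂²_MAP = 3.712

Sum of squared deviations about the known mean: SS = (0.7−3)² + (4.2−3)² + (6.8−3)² + (-2.8−3)² = 54.81.
The Normal likelihood contributes (σ²)^(−n/2) exp(−SS/(2σ²)), so the posterior is Inverse-Gamma(α + n/2, β + SS/2) = Inverse-Gamma(8, 33.405).
The mode of Inverse-Gamma(a, b) is b/(a+1) = 33.405/9 ≈ 3.712.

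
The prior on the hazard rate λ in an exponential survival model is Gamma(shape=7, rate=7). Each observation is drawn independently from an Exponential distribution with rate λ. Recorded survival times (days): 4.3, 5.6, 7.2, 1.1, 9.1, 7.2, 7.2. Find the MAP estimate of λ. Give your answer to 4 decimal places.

λ̂_MAP = 0.2669

The Exponential(rate=λ) likelihood is ∝ λ^n e^(−λΣtᵢ). Here n = 7 and Σtᵢ = 4.3 + 5.6 + 7.2 + 1.1 + 9.1 + 7.2 + 7.2 = 41.7.
Posterior ∝ λ^6e^(−7λ) · λ^7e^(−41.7λ) = λ^13e^(−48.7λ), i.e. Gamma(14, 48.7).
Mode = (a−1)/b = 13/48.7 ≈ 0.2669.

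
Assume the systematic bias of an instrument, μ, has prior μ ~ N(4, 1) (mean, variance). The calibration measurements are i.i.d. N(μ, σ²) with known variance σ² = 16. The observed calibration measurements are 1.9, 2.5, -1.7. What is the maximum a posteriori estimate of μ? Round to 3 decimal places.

μ̂_MAP = 3.511

n = 3; x̄ = (1.9 + 2.5 + (-1.7))/3 = 2.7/3 = 0.9.
For a Normal prior and Normal likelihood with known variance, the posterior is Normal; its mode equals its mean, the precision-weighted average.
Prior precision 1/σ₀² = 1/1 = 1; data precision n/σ² = 3/16 = 0.1875.
μ̂ = (1·4 + 0.1875·0.9) / (1 + 0.1875) = 4.16875/1.1875 = 667/190 ≈ 3.511.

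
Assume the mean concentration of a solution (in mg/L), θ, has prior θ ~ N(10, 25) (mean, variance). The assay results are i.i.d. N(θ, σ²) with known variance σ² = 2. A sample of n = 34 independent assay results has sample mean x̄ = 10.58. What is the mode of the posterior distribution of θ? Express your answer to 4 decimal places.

θ̂_MAP = 10.5786

n = 34, x̄ = 10.58.
For a Normal prior and Normal likelihood with known variance, the posterior is Normal; its mode equals its mean, the precision-weighted average.
Prior precision 1/σ₀² = 1/25 = 0.04; data precision n/σ² = 34/2 = 17.
θ̂ = (0.04·10 + 17·10.58) / (0.04 + 17) = 180.26/17.04 = 9013/852 ≈ 10.5786.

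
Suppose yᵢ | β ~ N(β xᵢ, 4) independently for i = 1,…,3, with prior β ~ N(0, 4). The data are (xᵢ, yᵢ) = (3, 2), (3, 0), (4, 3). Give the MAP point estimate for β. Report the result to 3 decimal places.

β̂_MAP = 0.514

log p(β | y) = −Σ(yᵢ − βxᵢ)²/(2·4) − β²/(2·4) + const.
Setting the derivative to zero: Σxᵢ(yᵢ − βxᵢ)/4 − β/4 = 0, so β = Σxᵢyᵢ / (Σxᵢ² + σ²/τ²).
Σxᵢyᵢ = 3·2 + 3·0 + 4·3 = 18; Σxᵢ² = 34; σ²/τ² = 1.
β̂_MAP = 18 / (34 + 1) = 18/35 ≈ 0.514.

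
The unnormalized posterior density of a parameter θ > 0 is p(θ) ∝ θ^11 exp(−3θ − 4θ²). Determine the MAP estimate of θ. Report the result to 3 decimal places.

ℓ'(θ) = 11/θ − 3 − 8θ. Setting this to zero and multiplying by θ: 8θ² + 3θ − 11 = 0.
θ = (−3 + √(3² + 4·8·11)) / (2·8) = (−3 + √361) / 16 = (−3 + 19)/16 = 1.
ℓ''(θ) = −11/θ² − 8 < 0, confirming a maximum.

θ̂_MAP = 1.000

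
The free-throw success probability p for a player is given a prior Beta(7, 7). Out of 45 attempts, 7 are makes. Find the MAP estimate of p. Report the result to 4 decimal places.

Prior: Beta(7, 7).
Data: 7 successes in 45 trials. The binomial likelihood contributes p^7(1−p)^38, so the posterior is Beta(7+7, 7+38) = Beta(14, 45).
For Beta(a, b) with a, b > 1 the mode is (a−1)/(a+b−2) = 13/57 ≈ 0.2281.

p̂_MAP = 0.2281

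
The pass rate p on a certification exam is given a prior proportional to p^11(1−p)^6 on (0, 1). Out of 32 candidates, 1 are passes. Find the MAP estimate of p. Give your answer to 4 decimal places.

The prior density ∝ p^11(1−p)^6 is the kernel of Beta(12, 7).
Data: 1 success in 32 trials. The binomial likelihood contributes p(1−p)^31, so the posterior is Beta(12+1, 7+31) = Beta(13, 38).
For Beta(a, b) with a, b > 1 the mode is (a−1)/(a+b−2) = 12/49 ≈ 0.2449.

p̂_MAP = 0.2449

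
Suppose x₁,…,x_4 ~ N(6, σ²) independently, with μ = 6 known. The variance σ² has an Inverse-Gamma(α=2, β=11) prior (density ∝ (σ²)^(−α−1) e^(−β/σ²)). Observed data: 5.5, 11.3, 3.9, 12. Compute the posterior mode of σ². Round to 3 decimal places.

Sum of squared deviations about the known mean: SS = (5.5−6)² + (11.3−6)² + (3.9−6)² + (12−6)² = 68.75.
The Normal likelihood contributes (σ²)^(−n/2) exp(−SS/(2σ²)), so the posterior is Inverse-Gamma(α + n/2, β + SS/2) = Inverse-Gamma(4, 45.375).
The mode of Inverse-Gamma(a, b) is b/(a+1) = 45.375/5 ≈ 9.075.

σ̂²_MAP = 9.075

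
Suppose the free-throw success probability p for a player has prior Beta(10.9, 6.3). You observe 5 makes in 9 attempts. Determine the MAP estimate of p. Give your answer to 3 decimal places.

Prior: Beta(10.9, 6.3).
Data: 5 successes in 9 trials. The binomial likelihood contributes p^5(1−p)^4, so the posterior is Beta(10.9+5, 6.3+4) = Beta(15.9, 10.3).
For Beta(a, b) with a, b > 1 the mode is (a−1)/(a+b−2) = 14.9/24.2 ≈ 0.616.

p̂_MAP = 0.616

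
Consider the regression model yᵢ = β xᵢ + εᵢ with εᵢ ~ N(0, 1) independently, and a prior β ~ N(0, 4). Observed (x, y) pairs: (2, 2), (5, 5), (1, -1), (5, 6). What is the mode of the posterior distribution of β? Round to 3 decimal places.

β̂_MAP = 1.050

log p(β | y) = −Σ(yᵢ − βxᵢ)²/(2·1) − β²/(2·4) + const.
Setting the derivative to zero: Σxᵢ(yᵢ − βxᵢ)/1 − β/4 = 0, so β = Σxᵢyᵢ / (Σxᵢ² + σ²/τ²).
Σxᵢyᵢ = 2·2 + 5·5 + 1·(-1) + 5·6 = 58; Σxᵢ² = 55; σ²/τ² = 0.25.
β̂_MAP = 58 / (55 + 0.25) = 58/55.25 ≈ 1.050.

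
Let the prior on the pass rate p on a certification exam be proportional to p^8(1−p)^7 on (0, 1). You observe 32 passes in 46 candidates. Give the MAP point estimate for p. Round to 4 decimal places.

The prior density ∝ p^8(1−p)^7 is the kernel of Beta(9, 8).
Data: 32 successes in 46 trials. The binomial likelihood contributes p^32(1−p)^14, so the posterior is Beta(9+32, 8+14) = Beta(41, 22).
For Beta(a, b) with a, b > 1 the mode is (a−1)/(a+b−2) = 40/61 ≈ 0.6557.

p̂_MAP = 0.6557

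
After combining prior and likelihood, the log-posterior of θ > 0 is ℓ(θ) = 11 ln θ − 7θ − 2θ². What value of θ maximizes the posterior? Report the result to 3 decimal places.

ℓ'(θ) = 11/θ − 7 − 4θ. Setting this to zero and multiplying by θ: 4θ² + 7θ − 11 = 0.
θ = (−7 + √(7² + 4·4·11)) / (2·4) = (−7 + √225) / 8 = (−7 + 15)/8 = 1.
ℓ''(θ) = −11/θ² − 4 < 0, confirming a maximum.

θ̂_MAP = 1.000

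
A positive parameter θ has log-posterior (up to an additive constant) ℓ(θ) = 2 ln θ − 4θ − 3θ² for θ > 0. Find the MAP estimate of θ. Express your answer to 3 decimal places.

ℓ'(θ) = 2/θ − 4 − 6θ. Setting this to zero and multiplying by θ: 6θ² + 4θ − 2 = 0.
θ = (−4 + √(4² + 4·6·2)) / (2·6) = (−4 + √64) / 12 = (−4 + 8)/12 = 1/3.
ℓ''(θ) = −2/θ² − 6 < 0, confirming a maximum.

θ̂_MAP = 0.333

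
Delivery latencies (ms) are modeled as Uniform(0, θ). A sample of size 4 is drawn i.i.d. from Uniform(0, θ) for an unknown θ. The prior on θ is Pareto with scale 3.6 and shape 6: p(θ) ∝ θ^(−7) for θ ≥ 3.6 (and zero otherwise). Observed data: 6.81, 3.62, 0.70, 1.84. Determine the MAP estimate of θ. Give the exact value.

The Uniform(0, θ) likelihood is θ^(−n) for θ ≥ max(xᵢ), zero otherwise. Here max(xᵢ) = 6.81.
Posterior ∝ θ^(−7) · θ^(−4) = θ^(−11) on θ ≥ max(3.6, 6.81) = 6.81.
This density is strictly decreasing in θ, so the posterior mode lies at the lower boundary of the support.

θ̂_MAP = 6.81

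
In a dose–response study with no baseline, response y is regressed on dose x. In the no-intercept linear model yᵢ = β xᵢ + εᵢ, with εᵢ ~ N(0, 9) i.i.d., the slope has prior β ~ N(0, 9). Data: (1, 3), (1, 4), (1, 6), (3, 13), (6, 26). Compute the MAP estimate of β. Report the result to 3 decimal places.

β̂_MAP = 4.245

log p(β | y) = −Σ(yᵢ − βxᵢ)²/(2·9) − β²/(2·9) + const.
Setting the derivative to zero: Σxᵢ(yᵢ − βxᵢ)/9 − β/9 = 0, so β = Σxᵢyᵢ / (Σxᵢ² + σ²/τ²).
Σxᵢyᵢ = 1·3 + 1·4 + 1·6 + 3·13 + 6·26 = 208; Σxᵢ² = 48; σ²/τ² = 1.
β̂_MAP = 208 / (48 + 1) = 208/49 ≈ 4.245.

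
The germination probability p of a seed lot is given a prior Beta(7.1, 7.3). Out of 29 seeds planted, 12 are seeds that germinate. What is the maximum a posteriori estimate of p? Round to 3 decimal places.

p̂_MAP = 0.437

Prior: Beta(7.1, 7.3).
Data: 12 successes in 29 trials. The binomial likelihood contributes p^12(1−p)^17, so the posterior is Beta(7.1+12, 7.3+17) = Beta(19.1, 24.3).
For Beta(a, b) with a, b > 1 the mode is (a−1)/(a+b−2) = 18.1/41.4 ≈ 0.437.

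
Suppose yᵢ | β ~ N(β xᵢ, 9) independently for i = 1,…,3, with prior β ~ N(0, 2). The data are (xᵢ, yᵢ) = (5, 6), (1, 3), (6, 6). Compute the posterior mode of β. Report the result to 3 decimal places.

log p(β | y) = −Σ(yᵢ − βxᵢ)²/(2·9) − β²/(2·2) + const.
Setting the derivative to zero: Σxᵢ(yᵢ − βxᵢ)/9 − β/2 = 0, so β = Σxᵢyᵢ / (Σxᵢ² + σ²/τ²).
Σxᵢyᵢ = 5·6 + 1·3 + 6·6 = 69; Σxᵢ² = 62; σ²/τ² = 4.5.
β̂_MAP = 69 / (62 + 4.5) = 69/66.5 ≈ 1.038.

β̂_MAP = 1.038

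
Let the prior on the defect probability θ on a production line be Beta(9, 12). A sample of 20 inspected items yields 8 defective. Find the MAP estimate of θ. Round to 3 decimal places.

Prior: Beta(9, 12).
Data: 8 successes in 20 trials. The binomial likelihood contributes θ^8(1−θ)^12, so the posterior is Beta(9+8, 12+12) = Beta(17, 24).
For Beta(a, b) with a, b > 1 the mode is (a−1)/(a+b−2) = 16/39 ≈ 0.410.

θ̂_MAP = 0.410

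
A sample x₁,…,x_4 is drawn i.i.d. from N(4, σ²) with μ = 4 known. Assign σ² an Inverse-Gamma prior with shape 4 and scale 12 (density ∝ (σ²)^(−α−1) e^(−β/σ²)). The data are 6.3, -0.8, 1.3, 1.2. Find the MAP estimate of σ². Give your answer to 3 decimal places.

Sum of squared deviations about the known mean: SS = (6.3−4)² + (-0.8−4)² + (1.3−4)² + (1.2−4)² = 43.46.
The Normal likelihood contributes (σ²)^(−n/2) exp(−SS/(2σ²)), so the posterior is Inverse-Gamma(α + n/2, β + SS/2) = Inverse-Gamma(6, 33.73).
The mode of Inverse-Gamma(a, b) is b/(a+1) = 33.73/7 ≈ 4.819.

σ̂²_MAP = 4.819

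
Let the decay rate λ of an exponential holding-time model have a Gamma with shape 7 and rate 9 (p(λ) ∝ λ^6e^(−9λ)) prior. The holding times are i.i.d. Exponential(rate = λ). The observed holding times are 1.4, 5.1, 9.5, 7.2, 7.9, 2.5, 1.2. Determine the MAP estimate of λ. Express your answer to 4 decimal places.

λ̂_MAP = 0.2968

The Exponential(rate=λ) likelihood is ∝ λ^n e^(−λΣtᵢ). Here n = 7 and Σtᵢ = 1.4 + 5.1 + 9.5 + 7.2 + 7.9 + 2.5 + 1.2 = 34.8.
Posterior ∝ λ^6e^(−9λ) · λ^7e^(−34.8λ) = λ^13e^(−43.8λ), i.e. Gamma(14, 43.8).
Mode = (a−1)/b = 13/43.8 ≈ 0.2968.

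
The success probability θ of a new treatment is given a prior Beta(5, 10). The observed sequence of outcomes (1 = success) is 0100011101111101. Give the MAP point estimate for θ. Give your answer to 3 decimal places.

Prior: Beta(5, 10).
Data: 10 successes in 16 trials (from the sequence). The binomial likelihood contributes θ^10(1−θ)^6, so the posterior is Beta(5+10, 10+6) = Beta(15, 16).
For Beta(a, b) with a, b > 1 the mode is (a−1)/(a+b−2) = 14/29 ≈ 0.483.

θ̂_MAP = 0.483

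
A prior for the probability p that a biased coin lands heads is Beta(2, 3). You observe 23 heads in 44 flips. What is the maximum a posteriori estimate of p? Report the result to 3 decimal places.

Prior: Beta(2, 3).
Data: 23 successes in 44 trials. The binomial likelihood contributes p^23(1−p)^21, so the posterior is Beta(2+23, 3+21) = Beta(25, 24).
For Beta(a, b) with a, b > 1 the mode is (a−1)/(a+b−2) = 24/47 ≈ 0.511.

p̂_MAP = 0.511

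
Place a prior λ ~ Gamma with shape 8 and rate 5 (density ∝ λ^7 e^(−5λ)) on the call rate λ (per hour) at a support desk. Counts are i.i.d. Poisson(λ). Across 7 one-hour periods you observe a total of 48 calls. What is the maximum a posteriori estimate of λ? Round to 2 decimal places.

λ̂_MAP = 4.58

Σxᵢ = 48, n = 7.
Posterior ∝ λ^7e^(−5λ) · λ^48e^(−7λ) = λ^55e^(−12λ), i.e. Gamma(shape=56, rate=12).
The mode of a Gamma(a, b) with a ≥ 1 (shape–rate) is (a−1)/b = 55/12 ≈ 4.58.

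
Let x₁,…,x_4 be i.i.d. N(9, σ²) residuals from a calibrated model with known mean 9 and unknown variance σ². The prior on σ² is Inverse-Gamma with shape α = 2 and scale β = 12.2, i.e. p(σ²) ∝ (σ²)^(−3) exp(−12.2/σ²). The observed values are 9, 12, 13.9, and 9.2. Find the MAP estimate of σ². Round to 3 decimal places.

σ̂²_MAP = 5.745

Sum of squared deviations about the known mean: SS = (9−9)² + (12−9)² + (13.9−9)² + (9.2−9)² = 33.05.
The Normal likelihood contributes (σ²)^(−n/2) exp(−SS/(2σ²)), so the posterior is Inverse-Gamma(α + n/2, β + SS/2) = Inverse-Gamma(4, 28.725).
The mode of Inverse-Gamma(a, b) is b/(a+1) = 28.725/5 ≈ 5.745.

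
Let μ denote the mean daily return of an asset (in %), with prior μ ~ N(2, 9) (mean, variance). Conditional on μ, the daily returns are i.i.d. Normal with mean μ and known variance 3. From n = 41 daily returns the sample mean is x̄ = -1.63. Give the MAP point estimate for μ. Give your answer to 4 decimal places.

μ̂_MAP = -1.6007

n = 41, x̄ = -1.63.
For a Normal prior and Normal likelihood with known variance, the posterior is Normal; its mode equals its mean, the precision-weighted average.
Prior precision 1/σ₀² = 1/9; data precision n/σ² = 41/3.
μ̂ = ((1/9)·2 + (41/3)·(-1.63)) / (1/9 + 41/3) = (-19849/900)/(124/9) = -19849/12400 ≈ -1.6007.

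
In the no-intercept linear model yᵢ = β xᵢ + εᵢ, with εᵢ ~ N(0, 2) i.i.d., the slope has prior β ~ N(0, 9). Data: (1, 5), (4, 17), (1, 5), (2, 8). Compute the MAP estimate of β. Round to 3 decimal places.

β̂_MAP = 4.230

log p(β | y) = −Σ(yᵢ − βxᵢ)²/(2·2) − β²/(2·9) + const.
Setting the derivative to zero: Σxᵢ(yᵢ − βxᵢ)/2 − β/9 = 0, so β = Σxᵢyᵢ / (Σxᵢ² + σ²/τ²).
Σxᵢyᵢ = 1·5 + 4·17 + 1·5 + 2·8 = 94; Σxᵢ² = 22; σ²/τ² = 2/9.
β̂_MAP = 94 / (22 + 2/9) = 94/(200/9) = 423/100 ≈ 4.230.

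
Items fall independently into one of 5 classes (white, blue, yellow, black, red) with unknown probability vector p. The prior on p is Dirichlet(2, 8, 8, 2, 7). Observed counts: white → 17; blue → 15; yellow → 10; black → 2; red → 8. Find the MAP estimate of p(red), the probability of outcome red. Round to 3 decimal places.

The posterior is Dirichlet(αᵢ + nᵢ) = Dirichlet(19, 23, 18, 4, 15).
For a Dirichlet(a₁,…,a_K) with all aᵢ > 1, the mode has j-th component (aⱼ − 1)/(Σaᵢ − K).
Here Σaᵢ = 79 and K = 5, so p(red) = (15 − 1)/(79 − 5) = 14/74 ≈ 0.189.

MAP estimate of p(red) = 0.189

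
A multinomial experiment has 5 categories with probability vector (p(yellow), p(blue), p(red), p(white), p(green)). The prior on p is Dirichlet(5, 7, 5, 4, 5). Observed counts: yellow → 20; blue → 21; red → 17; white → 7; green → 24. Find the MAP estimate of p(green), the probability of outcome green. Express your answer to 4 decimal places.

MAP estimate of p(green) = 0.2545

The posterior is Dirichlet(αᵢ + nᵢ) = Dirichlet(25, 28, 22, 11, 29).
For a Dirichlet(a₁,…,a_K) with all aᵢ > 1, the mode has j-th component (aⱼ − 1)/(Σaᵢ − K).
Here Σaᵢ = 115 and K = 5, so p(green) = (29 − 1)/(115 − 5) = 28/110 ≈ 0.2545.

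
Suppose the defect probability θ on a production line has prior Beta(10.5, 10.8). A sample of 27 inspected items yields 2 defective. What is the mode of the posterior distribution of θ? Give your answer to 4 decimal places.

Prior: Beta(10.5, 10.8).
Data: 2 successes in 27 trials. The binomial likelihood contributes θ^2(1−θ)^25, so the posterior is Beta(10.5+2, 10.8+25) = Beta(12.5, 35.8).
For Beta(a, b) with a, b > 1 the mode is (a−1)/(a+b−2) = 11.5/46.3 ≈ 0.2484.

θ̂_MAP = 0.2484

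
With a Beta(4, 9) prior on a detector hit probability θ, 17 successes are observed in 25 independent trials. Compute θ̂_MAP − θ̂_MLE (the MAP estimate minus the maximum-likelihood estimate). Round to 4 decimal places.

Posterior is Beta(21, 17); MAP = (21−1)/(38−2) = 20/36 ≈ 0.55556.
MLE ignores the prior: θ̂_MLE = k/n = 17/25 ≈ 0.68000.
Difference = 20/36 − 17/25 = -28/225 ≈ -0.1244.

MAP − MLE = -0.1244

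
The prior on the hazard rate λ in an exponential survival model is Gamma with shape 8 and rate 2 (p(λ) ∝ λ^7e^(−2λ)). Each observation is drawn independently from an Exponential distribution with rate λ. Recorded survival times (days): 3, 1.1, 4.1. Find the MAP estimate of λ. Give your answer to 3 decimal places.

The Exponential(rate=λ) likelihood is ∝ λ^n e^(−λΣtᵢ). Here n = 3 and Σtᵢ = 3 + 1.1 + 4.1 = 8.2.
Posterior ∝ λ^7e^(−2λ) · λ^3e^(−8.2λ) = λ^10e^(−10.2λ), i.e. Gamma(11, 10.2).
Mode = (a−1)/b = 10/10.2 ≈ 0.980.

λ̂_MAP = 0.980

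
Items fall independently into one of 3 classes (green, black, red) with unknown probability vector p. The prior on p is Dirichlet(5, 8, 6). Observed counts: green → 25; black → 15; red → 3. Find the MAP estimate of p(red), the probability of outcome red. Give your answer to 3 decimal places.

MAP estimate of p(red) = 0.136

The posterior is Dirichlet(αᵢ + nᵢ) = Dirichlet(30, 23, 9).
For a Dirichlet(a₁,…,a_K) with all aᵢ > 1, the mode has j-th component (aⱼ − 1)/(Σaᵢ − K).
Here Σaᵢ = 62 and K = 3, so p(red) = (9 − 1)/(62 − 3) = 8/59 ≈ 0.136.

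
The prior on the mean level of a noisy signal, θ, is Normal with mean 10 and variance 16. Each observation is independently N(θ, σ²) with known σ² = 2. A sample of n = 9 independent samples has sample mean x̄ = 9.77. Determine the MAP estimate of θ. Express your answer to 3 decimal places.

n = 9, x̄ = 9.77.
For a Normal prior and Normal likelihood with known variance, the posterior is Normal; its mode equals its mean, the precision-weighted average.
Prior precision 1/σ₀² = 1/16 = 0.0625; data precision n/σ² = 9/2 = 4.5.
θ̂ = (0.0625·10 + 4.5·9.77) / (0.0625 + 4.5) = 44.59/4.5625 = 17836/1825 ≈ 9.773.

θ̂_MAP = 9.773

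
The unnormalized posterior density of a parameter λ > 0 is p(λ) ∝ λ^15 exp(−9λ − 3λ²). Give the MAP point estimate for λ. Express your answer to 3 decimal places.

ℓ'(λ) = 15/λ − 9 − 6λ. Setting this to zero and multiplying by λ: 6λ² + 9λ − 15 = 0.
λ = (−9 + √(9² + 4·6·15)) / (2·6) = (−9 + √441) / 12 = (−9 + 21)/12 = 1.
ℓ''(λ) = −15/λ² − 6 < 0, confirming a maximum.

λ̂_MAP = 1.000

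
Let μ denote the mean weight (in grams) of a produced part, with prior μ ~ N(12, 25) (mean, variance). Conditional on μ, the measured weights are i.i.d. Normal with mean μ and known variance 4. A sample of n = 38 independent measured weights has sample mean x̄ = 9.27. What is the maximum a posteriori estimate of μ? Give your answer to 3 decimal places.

μ̂_MAP = 9.281

n = 38, x̄ = 9.27.
For a Normal prior and Normal likelihood with known variance, the posterior is Normal; its mode equals its mean, the precision-weighted average.
Prior precision 1/σ₀² = 1/25 = 0.04; data precision n/σ² = 38/4 = 9.5.
μ̂ = (0.04·12 + 9.5·9.27) / (0.04 + 9.5) = 88.545/9.54 = 5903/636 ≈ 9.281.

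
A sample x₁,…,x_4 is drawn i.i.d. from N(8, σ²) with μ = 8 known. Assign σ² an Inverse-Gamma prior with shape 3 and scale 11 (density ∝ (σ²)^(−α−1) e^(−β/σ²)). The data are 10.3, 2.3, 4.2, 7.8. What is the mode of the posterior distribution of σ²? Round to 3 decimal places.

Sum of squared deviations about the known mean: SS = (10.3−8)² + (2.3−8)² + (4.2−8)² + (7.8−8)² = 52.26.
The Normal likelihood contributes (σ²)^(−n/2) exp(−SS/(2σ²)), so the posterior is Inverse-Gamma(α + n/2, β + SS/2) = Inverse-Gamma(5, 37.13).
The mode of Inverse-Gamma(a, b) is b/(a+1) = 37.13/6 ≈ 6.188.

σ̂²_MAP = 6.188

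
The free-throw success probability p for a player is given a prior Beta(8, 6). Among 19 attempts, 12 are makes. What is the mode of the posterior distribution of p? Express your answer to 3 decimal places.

Prior: Beta(8, 6).
Data: 12 successes in 19 trials. The binomial likelihood contributes p^12(1−p)^7, so the posterior is Beta(8+12, 6+7) = Beta(20, 13).
For Beta(a, b) with a, b > 1 the mode is (a−1)/(a+b−2) = 19/31 ≈ 0.613.

p̂_MAP = 0.613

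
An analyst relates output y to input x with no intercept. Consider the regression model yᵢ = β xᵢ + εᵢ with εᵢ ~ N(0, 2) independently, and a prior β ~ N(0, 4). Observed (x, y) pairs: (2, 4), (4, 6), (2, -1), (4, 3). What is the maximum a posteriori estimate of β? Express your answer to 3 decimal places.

β̂_MAP = 1.037

log p(β | y) = −Σ(yᵢ − βxᵢ)²/(2·2) − β²/(2·4) + const.
Setting the derivative to zero: Σxᵢ(yᵢ − βxᵢ)/2 − β/4 = 0, so β = Σxᵢyᵢ / (Σxᵢ² + σ²/τ²).
Σxᵢyᵢ = 2·4 + 4·6 + 2·(-1) + 4·3 = 42; Σxᵢ² = 40; σ²/τ² = 0.5.
β̂_MAP = 42 / (40 + 0.5) = 42/40.5 ≈ 1.037.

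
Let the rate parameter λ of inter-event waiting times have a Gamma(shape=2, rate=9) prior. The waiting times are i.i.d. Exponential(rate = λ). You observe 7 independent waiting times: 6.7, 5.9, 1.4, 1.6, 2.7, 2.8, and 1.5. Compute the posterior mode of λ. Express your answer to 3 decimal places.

The Exponential(rate=λ) likelihood is ∝ λ^n e^(−λΣtᵢ). Here n = 7 and Σtᵢ = 6.7 + 5.9 + 1.4 + 1.6 + 2.7 + 2.8 + 1.5 = 22.6.
Posterior ∝ λe^(−9λ) · λ^7e^(−22.6λ) = λ^8e^(−31.6λ), i.e. Gamma(9, 31.6).
Mode = (a−1)/b = 8/31.6 ≈ 0.253.

λ̂_MAP = 0.253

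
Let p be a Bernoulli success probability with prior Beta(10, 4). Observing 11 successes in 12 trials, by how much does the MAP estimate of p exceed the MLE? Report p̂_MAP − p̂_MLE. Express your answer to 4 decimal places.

MAP − MLE = -0.0833

Posterior is Beta(21, 5); MAP = (21−1)/(26−2) = 20/24 ≈ 0.83333.
MLE ignores the prior: p̂_MLE = k/n = 11/12 ≈ 0.91667.
Difference = 20/24 − 11/12 = -1/12 ≈ -0.0833.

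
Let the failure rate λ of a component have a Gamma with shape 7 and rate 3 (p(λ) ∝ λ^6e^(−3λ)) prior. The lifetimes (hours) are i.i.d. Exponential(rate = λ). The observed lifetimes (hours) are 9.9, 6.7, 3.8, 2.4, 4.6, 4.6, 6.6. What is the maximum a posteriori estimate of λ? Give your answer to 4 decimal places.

λ̂_MAP = 0.3125

The Exponential(rate=λ) likelihood is ∝ λ^n e^(−λΣtᵢ). Here n = 7 and Σtᵢ = 9.9 + 6.7 + 3.8 + 2.4 + 4.6 + 4.6 + 6.6 = 38.6.
Posterior ∝ λ^6e^(−3λ) · λ^7e^(−38.6λ) = λ^13e^(−41.6λ), i.e. Gamma(14, 41.6).
Mode = (a−1)/b = 13/41.6 ≈ 0.3125.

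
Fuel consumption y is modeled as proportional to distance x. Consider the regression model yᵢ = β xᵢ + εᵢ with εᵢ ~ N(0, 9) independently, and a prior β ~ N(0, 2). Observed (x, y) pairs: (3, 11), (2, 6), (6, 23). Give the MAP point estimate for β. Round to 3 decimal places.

log p(β | y) = −Σ(yᵢ − βxᵢ)²/(2·9) − β²/(2·2) + const.
Setting the derivative to zero: Σxᵢ(yᵢ − βxᵢ)/9 − β/2 = 0, so β = Σxᵢyᵢ / (Σxᵢ² + σ²/τ²).
Σxᵢyᵢ = 3·11 + 2·6 + 6·23 = 183; Σxᵢ² = 49; σ²/τ² = 4.5.
β̂_MAP = 183 / (49 + 4.5) = 183/53.5 ≈ 3.421.

β̂_MAP = 3.421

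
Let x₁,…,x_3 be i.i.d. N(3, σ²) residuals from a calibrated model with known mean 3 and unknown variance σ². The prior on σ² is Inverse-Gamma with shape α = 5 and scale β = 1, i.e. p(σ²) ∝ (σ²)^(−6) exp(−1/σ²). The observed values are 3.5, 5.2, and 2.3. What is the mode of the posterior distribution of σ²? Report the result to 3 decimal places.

Sum of squared deviations about the known mean: SS = (3.5−3)² + (5.2−3)² + (2.3−3)² = 5.58.
The Normal likelihood contributes (σ²)^(−n/2) exp(−SS/(2σ²)), so the posterior is Inverse-Gamma(α + n/2, β + SS/2) = Inverse-Gamma(6.5, 3.79).
The mode of Inverse-Gamma(a, b) is b/(a+1) = 3.79/7.5 ≈ 0.505.

σ̂²_MAP = 0.505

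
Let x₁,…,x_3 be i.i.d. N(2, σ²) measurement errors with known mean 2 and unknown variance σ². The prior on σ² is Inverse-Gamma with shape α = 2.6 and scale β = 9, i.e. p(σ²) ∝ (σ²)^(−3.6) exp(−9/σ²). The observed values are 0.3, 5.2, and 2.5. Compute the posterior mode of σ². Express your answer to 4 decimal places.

σ̂²_MAP = 3.0765

Sum of squared deviations about the known mean: SS = (0.3−2)² + (5.2−2)² + (2.5−2)² = 13.38.
The Normal likelihood contributes (σ²)^(−n/2) exp(−SS/(2σ²)), so the posterior is Inverse-Gamma(α + n/2, β + SS/2) = Inverse-Gamma(4.1, 15.69).
The mode of Inverse-Gamma(a, b) is b/(a+1) = 15.69/5.1 ≈ 3.0765.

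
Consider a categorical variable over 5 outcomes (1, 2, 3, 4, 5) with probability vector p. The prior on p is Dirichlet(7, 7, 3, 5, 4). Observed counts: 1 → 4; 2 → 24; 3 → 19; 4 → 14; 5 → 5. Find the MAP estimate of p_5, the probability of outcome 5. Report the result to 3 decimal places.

MAP estimate: 0.092

The posterior is Dirichlet(αᵢ + nᵢ) = Dirichlet(11, 31, 22, 19, 9).
For a Dirichlet(a₁,…,a_K) with all aᵢ > 1, the mode has j-th component (aⱼ − 1)/(Σaᵢ − K).
Here Σaᵢ = 92 and K = 5, so p_5 = (9 − 1)/(92 − 5) = 8/87 ≈ 0.092.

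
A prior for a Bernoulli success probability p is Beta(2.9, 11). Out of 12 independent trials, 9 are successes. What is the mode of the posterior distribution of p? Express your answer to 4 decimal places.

Prior: Beta(2.9, 11).
Data: 9 successes in 12 trials. The binomial likelihood contributes p^9(1−p)^3, so the posterior is Beta(2.9+9, 11+3) = Beta(11.9, 14).
For Beta(a, b) with a, b > 1 the mode is (a−1)/(a+b−2) = 10.9/23.9 ≈ 0.4561.

p̂_MAP = 0.4561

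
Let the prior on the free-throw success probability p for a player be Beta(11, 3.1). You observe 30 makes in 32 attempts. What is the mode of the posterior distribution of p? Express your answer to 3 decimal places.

Prior: Beta(11, 3.1).
Data: 30 successes in 32 trials. The binomial likelihood contributes p^30(1−p)^2, so the posterior is Beta(11+30, 3.1+2) = Beta(41, 5.1).
For Beta(a, b) with a, b > 1 the mode is (a−1)/(a+b−2) = 40/44.1 ≈ 0.907.

p̂_MAP = 0.907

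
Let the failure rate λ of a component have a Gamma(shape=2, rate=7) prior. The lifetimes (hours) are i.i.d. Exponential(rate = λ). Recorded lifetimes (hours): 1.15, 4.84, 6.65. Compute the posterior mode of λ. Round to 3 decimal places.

λ̂_MAP = 0.204

The Exponential(rate=λ) likelihood is ∝ λ^n e^(−λΣtᵢ). Here n = 3 and Σtᵢ = 1.15 + 4.84 + 6.65 = 12.64.
Posterior ∝ λe^(−7λ) · λ^3e^(−12.64λ) = λ^4e^(−19.64λ), i.e. Gamma(5, 19.64).
Mode = (a−1)/b = 4/19.64 ≈ 0.204.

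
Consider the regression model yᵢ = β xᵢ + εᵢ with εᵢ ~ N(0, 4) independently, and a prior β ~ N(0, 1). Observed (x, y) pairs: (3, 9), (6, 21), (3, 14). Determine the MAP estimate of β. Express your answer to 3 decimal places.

log p(β | y) = −Σ(yᵢ − βxᵢ)²/(2·4) − β²/(2·1) + const.
Setting the derivative to zero: Σxᵢ(yᵢ − βxᵢ)/4 − β/1 = 0, so β = Σxᵢyᵢ / (Σxᵢ² + σ²/τ²).
Σxᵢyᵢ = 3·9 + 6·21 + 3·14 = 195; Σxᵢ² = 54; σ²/τ² = 4.
β̂_MAP = 195 / (54 + 4) = 195/58 ≈ 3.362.

β̂_MAP = 3.362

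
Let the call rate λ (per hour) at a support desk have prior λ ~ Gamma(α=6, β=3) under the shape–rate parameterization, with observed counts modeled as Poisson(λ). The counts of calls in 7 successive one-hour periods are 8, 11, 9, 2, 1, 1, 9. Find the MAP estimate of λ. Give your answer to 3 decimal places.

λ̂_MAP = 4.600

Σxᵢ = 8+11+9+2+1+1+9 = 41, with n = 7.
Posterior ∝ λ^5e^(−3λ) · λ^41e^(−7λ) = λ^46e^(−10λ), i.e. Gamma(shape=47, rate=10).
The mode of a Gamma(a, b) with a ≥ 1 (shape–rate) is (a−1)/b = 46/10 ≈ 4.600.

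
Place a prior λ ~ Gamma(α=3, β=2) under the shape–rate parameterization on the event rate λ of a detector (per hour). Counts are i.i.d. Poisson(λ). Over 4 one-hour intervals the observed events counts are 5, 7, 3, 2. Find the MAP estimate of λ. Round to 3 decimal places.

Σxᵢ = 5+7+3+2 = 17, with n = 4.
Posterior ∝ λ^2e^(−2λ) · λ^17e^(−4λ) = λ^19e^(−6λ), i.e. Gamma(shape=20, rate=6).
The mode of a Gamma(a, b) with a ≥ 1 (shape–rate) is (a−1)/b = 19/6 ≈ 3.167.

λ̂_MAP = 3.167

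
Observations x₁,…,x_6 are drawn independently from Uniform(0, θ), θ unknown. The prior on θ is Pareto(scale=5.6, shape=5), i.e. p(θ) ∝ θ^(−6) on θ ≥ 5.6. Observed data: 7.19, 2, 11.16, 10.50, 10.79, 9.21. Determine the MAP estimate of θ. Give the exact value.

θ̂_MAP = 11.16

The Uniform(0, θ) likelihood is θ^(−n) for θ ≥ max(xᵢ), zero otherwise. Here max(xᵢ) = 11.16.
Posterior ∝ θ^(−6) · θ^(−6) = θ^(−12) on θ ≥ max(5.6, 11.16) = 11.16.
This density is strictly decreasing in θ, so the posterior mode lies at the lower boundary of the support.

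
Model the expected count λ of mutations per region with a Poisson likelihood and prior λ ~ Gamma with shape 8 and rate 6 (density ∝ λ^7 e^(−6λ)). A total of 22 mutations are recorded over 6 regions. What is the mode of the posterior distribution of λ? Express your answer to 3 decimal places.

λ̂_MAP = 2.417

Σxᵢ = 22, n = 6.
Posterior ∝ λ^7e^(−6λ) · λ^22e^(−6λ) = λ^29e^(−12λ), i.e. Gamma(shape=30, rate=12).
The mode of a Gamma(a, b) with a ≥ 1 (shape–rate) is (a−1)/b = 29/12 ≈ 2.417.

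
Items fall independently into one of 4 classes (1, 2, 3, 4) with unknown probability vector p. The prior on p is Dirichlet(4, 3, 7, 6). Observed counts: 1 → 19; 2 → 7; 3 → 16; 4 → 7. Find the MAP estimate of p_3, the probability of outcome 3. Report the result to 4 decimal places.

MAP estimate: 0.3385

The posterior is Dirichlet(αᵢ + nᵢ) = Dirichlet(23, 10, 23, 13).
For a Dirichlet(a₁,…,a_K) with all aᵢ > 1, the mode has j-th component (aⱼ − 1)/(Σaᵢ − K).
Here Σaᵢ = 69 and K = 4, so p_3 = (23 − 1)/(69 − 4) = 22/65 ≈ 0.3385.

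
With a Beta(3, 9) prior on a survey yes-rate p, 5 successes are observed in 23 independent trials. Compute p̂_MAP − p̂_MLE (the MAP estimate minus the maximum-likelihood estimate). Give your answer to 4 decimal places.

Posterior is Beta(8, 27); MAP = (8−1)/(35−2) = 7/33 ≈ 0.21212.
MLE ignores the prior: p̂_MLE = k/n = 5/23 ≈ 0.21739.
Difference = 7/33 − 5/23 = -4/759 ≈ -0.0053.

MAP − MLE = -0.0053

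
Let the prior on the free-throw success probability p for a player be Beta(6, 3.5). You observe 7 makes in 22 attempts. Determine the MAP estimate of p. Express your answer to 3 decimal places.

Prior: Beta(6, 3.5).
Data: 7 successes in 22 trials. The binomial likelihood contributes p^7(1−p)^15, so the posterior is Beta(6+7, 3.5+15) = Beta(13, 18.5).
For Beta(a, b) with a, b > 1 the mode is (a−1)/(a+b−2) = 12/29.5 ≈ 0.407.

p̂_MAP = 0.407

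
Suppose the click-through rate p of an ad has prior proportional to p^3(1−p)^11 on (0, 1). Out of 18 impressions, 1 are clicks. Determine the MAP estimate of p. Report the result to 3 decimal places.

The prior density ∝ p^3(1−p)^11 is the kernel of Beta(4, 12).
Data: 1 success in 18 trials. The binomial likelihood contributes p(1−p)^17, so the posterior is Beta(4+1, 12+17) = Beta(5, 29).
For Beta(a, b) with a, b > 1 the mode is (a−1)/(a+b−2) = 4/32 ≈ 0.125.

p̂_MAP = 0.125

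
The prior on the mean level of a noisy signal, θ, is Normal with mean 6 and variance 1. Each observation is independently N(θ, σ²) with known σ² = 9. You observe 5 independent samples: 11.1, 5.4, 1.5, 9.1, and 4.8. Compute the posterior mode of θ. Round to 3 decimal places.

n = 5; x̄ = (11.1 + 5.4 + 1.5 + 9.1 + 4.8)/5 = 31.9/5 = 6.38.
For a Normal prior and Normal likelihood with known variance, the posterior is Normal; its mode equals its mean, the precision-weighted average.
Prior precision 1/σ₀² = 1/1 = 1; data precision n/σ² = 5/9.
θ̂ = (1·6 + (5/9)·6.38) / (1 + 5/9) = (859/90)/(14/9) = 859/140 ≈ 6.136.

θ̂_MAP = 6.136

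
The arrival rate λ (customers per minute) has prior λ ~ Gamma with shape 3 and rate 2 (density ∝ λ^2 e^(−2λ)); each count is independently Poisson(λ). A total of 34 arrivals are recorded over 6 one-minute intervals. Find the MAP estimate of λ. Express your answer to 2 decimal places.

λ̂_MAP = 4.50

Σxᵢ = 34, n = 6.
Posterior ∝ λ^2e^(−2λ) · λ^34e^(−6λ) = λ^36e^(−8λ), i.e. Gamma(shape=37, rate=8).
The mode of a Gamma(a, b) with a ≥ 1 (shape–rate) is (a−1)/b = 36/8 ≈ 4.50.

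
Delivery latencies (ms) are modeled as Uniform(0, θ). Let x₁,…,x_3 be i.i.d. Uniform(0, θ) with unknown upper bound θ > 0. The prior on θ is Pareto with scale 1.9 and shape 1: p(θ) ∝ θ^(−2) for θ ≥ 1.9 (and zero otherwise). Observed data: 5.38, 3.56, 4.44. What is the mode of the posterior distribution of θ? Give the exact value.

θ̂_MAP = 5.38

The Uniform(0, θ) likelihood is θ^(−n) for θ ≥ max(xᵢ), zero otherwise. Here max(xᵢ) = 5.38.
Posterior ∝ θ^(−2) · θ^(−3) = θ^(−5) on θ ≥ max(1.9, 5.38) = 5.38.
This density is strictly decreasing in θ, so the posterior mode lies at the lower boundary of the support.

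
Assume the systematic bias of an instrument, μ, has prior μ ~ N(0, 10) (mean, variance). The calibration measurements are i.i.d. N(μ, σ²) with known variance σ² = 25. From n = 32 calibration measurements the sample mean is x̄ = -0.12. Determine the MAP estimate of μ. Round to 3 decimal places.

n = 32, x̄ = -0.12.
For a Normal prior and Normal likelihood with known variance, the posterior is Normal; its mode equals its mean, the precision-weighted average.
Prior precision 1/σ₀² = 1/10 = 0.1; data precision n/σ² = 32/25 = 1.28.
μ̂ = (0.1·0 + 1.28·(-0.12)) / (0.1 + 1.28) = (-0.1536)/1.38 = -64/575 ≈ -0.111.

μ̂_MAP = -0.111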